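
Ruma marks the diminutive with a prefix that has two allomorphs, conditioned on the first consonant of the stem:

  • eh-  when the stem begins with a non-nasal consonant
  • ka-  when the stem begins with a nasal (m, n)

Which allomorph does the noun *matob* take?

The first consonant of *matob* is /m/, which is a nasal, so the prefix is ka-.

ka-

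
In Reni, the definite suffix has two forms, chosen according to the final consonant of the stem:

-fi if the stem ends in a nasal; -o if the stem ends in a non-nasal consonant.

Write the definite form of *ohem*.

ohemfi

The final consonant of *ohem* is /m/, which is a nasal, so the suffix is -fi, giving *ohemfi*.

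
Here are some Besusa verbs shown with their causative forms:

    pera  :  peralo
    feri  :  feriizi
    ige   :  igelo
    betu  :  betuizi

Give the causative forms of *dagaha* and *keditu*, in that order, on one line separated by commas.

dagahalo, kedituizi

The pattern is height harmony: -izi when the last vowel of the stem is a high vowel (*feri*, *betu*); -lo when the last vowel of the stem is a non-high vowel (*pera*, *ige*).
*dagaha*: last vowel = /a/, a non-high vowel → -lo → *dagahalo*.
The last vowel of *keditu* is /u/, which is a high vowel, so the suffix is -izi, giving *kedituizi*.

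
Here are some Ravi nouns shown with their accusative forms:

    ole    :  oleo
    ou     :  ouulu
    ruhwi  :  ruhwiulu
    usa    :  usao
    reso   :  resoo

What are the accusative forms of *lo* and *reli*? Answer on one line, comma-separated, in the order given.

The pattern is height harmony: -ulu when the last vowel of the stem is a high vowel (*ou*, *ruhwi*); -o when the last vowel of the stem is a non-high vowel (*ole*, *usa*, *reso*).
*lo*: last vowel = /o/, a non-high vowel → -o → *loo*.
*reli*: last vowel = /i/, a high vowel → -ulu → *reliulu*.

loo, reliulu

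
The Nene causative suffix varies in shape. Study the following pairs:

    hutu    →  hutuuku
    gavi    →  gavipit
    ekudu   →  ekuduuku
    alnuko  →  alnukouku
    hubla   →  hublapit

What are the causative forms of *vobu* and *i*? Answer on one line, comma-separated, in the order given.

vobuuku, ipit

The pattern is rounding harmony: -uku when the last vowel of the stem is a rounded vowel (*hutu*, *ekudu*, *alnuko*); -pit when the last vowel of the stem is an unrounded vowel (*gavi*, *hubla*).
*vobu* — last vowel /u/ (a rounded vowel) → -uku → *vobuuku*.
Since the last vowel of *i* is /i/ (an unrounded vowel), it takes -pit, giving *ipit*.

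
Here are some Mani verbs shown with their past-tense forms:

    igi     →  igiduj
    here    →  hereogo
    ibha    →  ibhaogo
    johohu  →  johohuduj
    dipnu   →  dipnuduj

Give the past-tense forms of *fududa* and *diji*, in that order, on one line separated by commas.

Looking at the last vowel of each stem: -duj when the last vowel of the stem is a high vowel (*igi*, *johohu*, *dipnu*); -ogo when the last vowel of the stem is a non-high vowel (*here*, *ibha*).
*fududa* — last vowel /a/ (a non-high vowel) → -ogo → *fududaogo*.
*diji* — last vowel /i/ (a high vowel) → -duj → *dijiduj*.

fududaogo, dijiduj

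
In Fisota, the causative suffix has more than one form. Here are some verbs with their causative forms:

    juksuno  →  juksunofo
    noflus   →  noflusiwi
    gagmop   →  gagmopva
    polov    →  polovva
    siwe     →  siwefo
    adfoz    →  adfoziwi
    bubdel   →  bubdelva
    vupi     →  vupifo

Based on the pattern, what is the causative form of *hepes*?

hepesiwi

The pattern is sibilance of the final sound: -iwi when the stem ends in a sibilant (*noflus*, *adfoz*); -va when the stem ends in a non-sibilant consonant (*gagmop*, *polov*, *bubdel*); -fo when the stem ends in a vowel (*juksuno*, *siwe*, *vupi*).
*hepes*: final sound = /s/, a sibilant → -iwi → *hepesiwi*.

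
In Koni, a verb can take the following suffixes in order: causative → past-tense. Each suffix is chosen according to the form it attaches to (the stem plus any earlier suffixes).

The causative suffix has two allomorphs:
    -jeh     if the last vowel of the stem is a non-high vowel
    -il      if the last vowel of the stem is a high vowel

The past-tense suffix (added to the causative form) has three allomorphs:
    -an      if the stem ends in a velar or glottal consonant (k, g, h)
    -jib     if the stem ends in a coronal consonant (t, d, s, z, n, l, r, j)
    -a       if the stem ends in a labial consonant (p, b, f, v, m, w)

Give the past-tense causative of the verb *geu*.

geuiljib

*geu* — last vowel /u/ (a high vowel) → -il → *geuil*.
The final consonant of the causative form *geuil* is /l/, which is coronal, so the past-tense suffix is -jib, giving *geuiljib*.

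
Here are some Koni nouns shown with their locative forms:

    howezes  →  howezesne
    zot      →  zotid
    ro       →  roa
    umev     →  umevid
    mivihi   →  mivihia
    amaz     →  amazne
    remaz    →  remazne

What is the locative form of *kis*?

The alternation tracks the final sound of the stem — -ne when the stem ends in a sibilant (*howezes*, *amaz*, *remaz*); -id when the stem ends in a non-sibilant consonant (*zot*, *umev*); -a when the stem ends in a vowel (*ro*, *mivihi*).
The final sound of *kis* is /s/, which is a sibilant, so the suffix is -ne, giving *kisne*.

kisne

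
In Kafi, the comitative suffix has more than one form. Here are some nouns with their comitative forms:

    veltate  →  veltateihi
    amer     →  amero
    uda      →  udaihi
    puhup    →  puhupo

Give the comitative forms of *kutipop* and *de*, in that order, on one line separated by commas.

Looking at the final sound of each stem: -o when the stem ends in a consonant (*amer*, *puhup*); -ihi when the stem ends in a vowel (*veltate*, *uda*).
*kutipop* — final sound /p/ (a consonant) → -o → *kutipopo*.
*de* — final sound /e/ (a vowel) → -ihi → *deihi*.

kutipopo, deihi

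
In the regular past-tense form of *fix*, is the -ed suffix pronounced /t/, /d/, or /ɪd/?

The stem *fix* ends in a voiceless consonant other than /t/.
The -ed suffix is realized as /ɪd/ after /t, d/; as /t/ after other voiceless consonants; and as /d/ after other voiced sounds.
So -ed on *fix* is pronounced /t/.

/t/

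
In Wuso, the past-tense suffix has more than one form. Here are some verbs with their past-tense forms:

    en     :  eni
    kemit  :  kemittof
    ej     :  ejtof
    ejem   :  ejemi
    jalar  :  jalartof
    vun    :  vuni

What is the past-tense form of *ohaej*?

ohaejtof

Looking at the final consonant of each stem: -i when the stem ends in a nasal (*en*, *ejem*, *vun*); -tof when the stem ends in a non-nasal consonant (*kemit*, *ej*, *jalar*).
*ohaej* — final consonant /j/ (non-nasal) → -tof → *ohaejtof*.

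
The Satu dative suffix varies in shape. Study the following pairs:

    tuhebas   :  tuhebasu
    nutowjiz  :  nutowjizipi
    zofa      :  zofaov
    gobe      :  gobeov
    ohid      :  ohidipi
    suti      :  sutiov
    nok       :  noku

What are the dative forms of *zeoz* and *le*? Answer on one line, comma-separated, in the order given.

The alternation tracks the final sound of the stem — -u when the stem ends in a voiceless consonant (*tuhebas*, *nok*); -ipi when the stem ends in a voiced consonant (*nutowjiz*, *ohid*); -ov when the stem ends in a vowel (*zofa*, *gobe*, *suti*).
The final sound of *zeoz* is /z/, which is a voiced consonant, so the suffix is -ipi, giving *zeozipi*.
*le*: final sound = /e/, a vowel → -ov → *leov*.

zeozipi, leov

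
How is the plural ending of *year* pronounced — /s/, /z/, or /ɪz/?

The stem *year* ends in a voiced non-sibilant sound.
The plural suffix surfaces as /ɪz/ after sibilants, /s/ after other voiceless consonants, and /z/ after other voiced sounds.
So the plural -s on *year* is pronounced /z/.

/z/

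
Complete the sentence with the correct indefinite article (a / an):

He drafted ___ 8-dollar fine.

The indefinite article is chosen by the initial *sound* of the following word, not its spelling.
The number *8* is spoken "eight", beginning with /eɪt/ — a vowel sound.
So the article is *an*: He drafted an 8-dollar fine.

an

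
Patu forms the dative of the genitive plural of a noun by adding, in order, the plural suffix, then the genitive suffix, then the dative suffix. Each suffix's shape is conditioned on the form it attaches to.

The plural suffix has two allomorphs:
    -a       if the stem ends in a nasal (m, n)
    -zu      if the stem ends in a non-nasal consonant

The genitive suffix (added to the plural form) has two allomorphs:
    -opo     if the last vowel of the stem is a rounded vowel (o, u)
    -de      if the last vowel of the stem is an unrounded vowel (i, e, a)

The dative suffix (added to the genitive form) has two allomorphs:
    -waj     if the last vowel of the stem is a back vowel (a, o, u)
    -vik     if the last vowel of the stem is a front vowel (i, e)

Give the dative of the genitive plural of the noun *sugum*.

sugumadevik

The final consonant of *sugum* is /m/, which is a nasal, so the plural suffix is -a, giving *suguma*.
The plural form *suguma*: last vowel = /a/, an unrounded vowel → -de → *sugumade*.
The last vowel of the genitive form *sugumade* is /e/, which is a front vowel, so the dative suffix is -vik, giving *sugumadevik*.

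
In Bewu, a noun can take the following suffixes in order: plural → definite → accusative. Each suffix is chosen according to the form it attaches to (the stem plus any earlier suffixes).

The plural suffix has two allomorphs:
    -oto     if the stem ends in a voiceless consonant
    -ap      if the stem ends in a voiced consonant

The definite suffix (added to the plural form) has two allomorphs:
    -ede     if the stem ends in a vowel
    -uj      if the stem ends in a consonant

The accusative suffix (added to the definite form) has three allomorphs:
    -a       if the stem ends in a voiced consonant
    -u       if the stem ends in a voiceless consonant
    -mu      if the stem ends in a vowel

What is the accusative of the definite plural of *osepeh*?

osepehotoedemu

The final consonant of *osepeh* is /h/, which is voiceless, so the plural suffix is -oto, giving *osepehoto*.
The plural form *osepehoto*: final sound = /o/, a vowel → -ede → *osepehotoede*.
Since the final sound of the definite form *osepehotoede* is /e/ (a vowel), it takes -mu, giving *osepehotoedemu*.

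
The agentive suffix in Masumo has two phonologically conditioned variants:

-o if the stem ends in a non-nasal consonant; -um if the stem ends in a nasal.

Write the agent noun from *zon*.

zonum

The final consonant of *zon* is /n/, which is a nasal, so the suffix is -um, giving *zonum*.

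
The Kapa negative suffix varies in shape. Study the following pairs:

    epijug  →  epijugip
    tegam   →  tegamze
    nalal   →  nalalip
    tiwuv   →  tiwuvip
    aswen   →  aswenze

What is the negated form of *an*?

The alternation tracks the final consonant of the stem — -ze when the stem ends in a nasal (*tegam*, *aswen*); -ip when the stem ends in a non-nasal consonant (*epijug*, *nalal*, *tiwuv*).
Since the final consonant of *an* is /n/ (a nasal), it takes -ze, giving *anze*.

anze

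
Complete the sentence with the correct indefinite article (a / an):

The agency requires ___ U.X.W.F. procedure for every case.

The indefinite article is chosen by the initial *sound* of the following word, not its spelling.
The initialism *U.X.W.F.* is read letter by letter; the first letter, U, is pronounced /juː/, which begins with a consonant sound.
So the article is *a*: The agency requires a U.X.W.F. procedure for every case.

a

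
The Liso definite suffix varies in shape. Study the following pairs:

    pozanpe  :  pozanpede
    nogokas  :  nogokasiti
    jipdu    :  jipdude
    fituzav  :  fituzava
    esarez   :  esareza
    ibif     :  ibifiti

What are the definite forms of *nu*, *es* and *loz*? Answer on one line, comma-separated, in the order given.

nude, esiti, loza

The suffix is conditioned by the final sound: -iti when the stem ends in a voiceless consonant (*nogokas*, *ibif*); -a when the stem ends in a voiced consonant (*fituzav*, *esarez*); -de when the stem ends in a vowel (*pozanpe*, *jipdu*).
*nu* — final sound /u/ (a vowel) → -de → *nude*.
*es*: final sound = /s/, a voiceless consonant → -iti → *esiti*.
Since the final sound of *loz* is /z/ (a voiced consonant), it takes -a, giving *loza*.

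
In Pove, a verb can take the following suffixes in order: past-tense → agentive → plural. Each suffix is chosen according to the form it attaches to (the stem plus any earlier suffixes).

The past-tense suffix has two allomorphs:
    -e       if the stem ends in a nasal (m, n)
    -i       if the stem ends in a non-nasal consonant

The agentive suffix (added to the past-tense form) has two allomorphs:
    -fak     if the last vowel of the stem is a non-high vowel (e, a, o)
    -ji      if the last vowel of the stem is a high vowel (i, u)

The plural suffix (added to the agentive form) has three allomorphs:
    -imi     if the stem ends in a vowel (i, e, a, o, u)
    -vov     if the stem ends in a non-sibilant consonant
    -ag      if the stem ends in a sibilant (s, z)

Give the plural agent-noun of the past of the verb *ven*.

venefakvov

*ven*: final consonant = /n/, a nasal → -e → *vene*.
The last vowel of the past-tense form *vene* is /e/, which is a non-high vowel, so the agentive suffix is -fak, giving *venefak*.
The final sound of the agentive form *venefak* is /k/, which is a non-sibilant consonant, so the plural suffix is -vov, giving *venefakvov*.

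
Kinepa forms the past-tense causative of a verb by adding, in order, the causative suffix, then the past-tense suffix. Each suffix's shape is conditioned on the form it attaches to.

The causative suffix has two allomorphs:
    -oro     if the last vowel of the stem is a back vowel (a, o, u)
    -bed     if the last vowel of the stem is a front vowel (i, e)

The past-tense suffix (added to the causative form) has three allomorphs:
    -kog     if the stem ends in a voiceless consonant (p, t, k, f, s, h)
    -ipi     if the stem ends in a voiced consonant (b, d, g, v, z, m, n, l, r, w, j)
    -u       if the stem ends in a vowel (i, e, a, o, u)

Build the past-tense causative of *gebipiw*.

gebipiwbedipi

*gebipiw* — last vowel /i/ (a front vowel) → -bed → *gebipiwbed*.
The final sound of the causative form *gebipiwbed* is /d/, which is a voiced consonant, so the past-tense suffix is -ipi, giving *gebipiwbedipi*.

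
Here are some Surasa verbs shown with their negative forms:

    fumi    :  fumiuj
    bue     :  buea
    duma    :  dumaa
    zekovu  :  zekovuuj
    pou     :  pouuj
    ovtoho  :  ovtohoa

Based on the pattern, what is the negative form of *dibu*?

dibuuj

The pattern is height harmony: -uj when the last vowel of the stem is a high vowel (*fumi*, *zekovu*, *pou*); -a when the last vowel of the stem is a non-high vowel (*bue*, *duma*, *ovtoho*).
Since the last vowel of *dibu* is /u/ (a high vowel), it takes -uj, giving *dibuuj*.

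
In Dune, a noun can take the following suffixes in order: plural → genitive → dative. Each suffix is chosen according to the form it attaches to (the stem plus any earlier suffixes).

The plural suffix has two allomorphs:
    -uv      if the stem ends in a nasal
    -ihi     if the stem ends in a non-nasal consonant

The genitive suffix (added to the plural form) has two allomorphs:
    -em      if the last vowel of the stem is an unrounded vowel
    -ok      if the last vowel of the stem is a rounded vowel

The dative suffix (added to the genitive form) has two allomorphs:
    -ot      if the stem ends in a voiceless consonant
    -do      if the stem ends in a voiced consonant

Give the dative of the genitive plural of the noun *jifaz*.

The final consonant of *jifaz* is /z/, which is non-nasal, so the plural suffix is -ihi, giving *jifazihi*.
Since the last vowel of the plural form *jifazihi* is /i/ (an unrounded vowel), it takes -em, giving *jifazihiem*.
The final consonant of the genitive form *jifazihiem* is /m/, which is voiced, so the dative suffix is -do, giving *jifazihiemdo*.

jifazihiemdo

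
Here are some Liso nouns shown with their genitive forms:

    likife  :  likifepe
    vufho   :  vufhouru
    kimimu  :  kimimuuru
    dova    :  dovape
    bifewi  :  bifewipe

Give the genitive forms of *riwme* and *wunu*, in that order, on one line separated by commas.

riwmepe, wunuuru

The pattern is rounding harmony: -uru when the last vowel of the stem is a rounded vowel (*vufho*, *kimimu*); -pe when the last vowel of the stem is an unrounded vowel (*likife*, *dova*, *bifewi*).
Since the last vowel of *riwme* is /e/ (an unrounded vowel), it takes -pe, giving *riwmepe*.
*wunu* — last vowel /u/ (a rounded vowel) → -uru → *wunuuru*.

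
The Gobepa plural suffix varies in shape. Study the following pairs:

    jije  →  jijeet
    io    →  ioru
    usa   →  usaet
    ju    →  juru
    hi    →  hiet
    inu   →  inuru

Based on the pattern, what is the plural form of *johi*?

Looking at the last vowel of each stem: -ru when the last vowel of the stem is a rounded vowel (*io*, *ju*, *inu*); -et when the last vowel of the stem is an unrounded vowel (*jije*, *usa*, *hi*).
Since the last vowel of *johi* is /i/ (an unrounded vowel), it takes -et, giving *johiet*.

johiet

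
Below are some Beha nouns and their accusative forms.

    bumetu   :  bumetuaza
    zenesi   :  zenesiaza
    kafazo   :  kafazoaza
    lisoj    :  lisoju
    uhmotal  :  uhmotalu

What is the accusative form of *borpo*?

borpoaza

The alternation tracks the final sound of the stem — -u when the stem ends in a consonant (*lisoj*, *uhmotal*); -aza when the stem ends in a vowel (*bumetu*, *zenesi*, *kafazo*).
*borpo*: final sound = /o/, a vowel → -aza → *borpoaza*.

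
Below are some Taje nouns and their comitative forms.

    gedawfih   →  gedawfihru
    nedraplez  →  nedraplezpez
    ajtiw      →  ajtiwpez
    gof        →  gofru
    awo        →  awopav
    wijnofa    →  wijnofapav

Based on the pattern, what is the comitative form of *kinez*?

The alternation tracks the final sound of the stem — -ru when the stem ends in a voiceless consonant (*gedawfih*, *gof*); -pez when the stem ends in a voiced consonant (*nedraplez*, *ajtiw*); -pav when the stem ends in a vowel (*awo*, *wijnofa*).
*kinez*: final sound = /z/, a voiced consonant → -pez → *kinezpez*.

kinezpez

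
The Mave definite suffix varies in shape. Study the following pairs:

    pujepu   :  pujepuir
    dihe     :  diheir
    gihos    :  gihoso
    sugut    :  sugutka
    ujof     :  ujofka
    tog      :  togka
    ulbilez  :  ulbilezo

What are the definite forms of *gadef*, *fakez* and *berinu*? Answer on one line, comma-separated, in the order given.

gadefka, fakezo, berinuir

Looking at the final sound of each stem: -o when the stem ends in a sibilant (*gihos*, *ulbilez*); -ka when the stem ends in a non-sibilant consonant (*sugut*, *ujof*, *tog*); -ir when the stem ends in a vowel (*pujepu*, *dihe*).
*gadef* — final sound /f/ (a non-sibilant consonant) → -ka → *gadefka*.
*fakez*: final sound = /z/, a sibilant → -o → *fakezo*.
*berinu* — final sound /u/ (a vowel) → -ir → *berinuir*.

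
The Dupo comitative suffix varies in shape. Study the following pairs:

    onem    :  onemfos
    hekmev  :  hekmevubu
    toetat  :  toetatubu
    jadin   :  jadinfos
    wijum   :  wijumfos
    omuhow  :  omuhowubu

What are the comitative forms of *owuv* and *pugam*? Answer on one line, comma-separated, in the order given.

owuvubu, pugamfos

The suffix is conditioned by the final consonant: -fos when the stem ends in a nasal (*onem*, *jadin*, *wijum*); -ubu when the stem ends in a non-nasal consonant (*hekmev*, *toetat*, *omuhow*).
*owuv* — final consonant /v/ (non-nasal) → -ubu → *owuvubu*.
*pugam* — final consonant /m/ (a nasal) → -fos → *pugamfos*.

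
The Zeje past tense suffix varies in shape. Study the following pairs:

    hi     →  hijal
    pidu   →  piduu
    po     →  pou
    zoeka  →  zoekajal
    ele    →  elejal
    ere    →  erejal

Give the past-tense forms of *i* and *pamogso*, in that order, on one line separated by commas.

Looking at the last vowel of each stem: -u when the last vowel of the stem is a rounded vowel (*pidu*, *po*); -jal when the last vowel of the stem is an unrounded vowel (*hi*, *zoeka*, *ele*, *ere*).
Since the last vowel of *i* is /i/ (an unrounded vowel), it takes -jal, giving *ijal*.
*pamogso* — last vowel /o/ (a rounded vowel) → -u → *pamogsou*.

ijal, pamogsou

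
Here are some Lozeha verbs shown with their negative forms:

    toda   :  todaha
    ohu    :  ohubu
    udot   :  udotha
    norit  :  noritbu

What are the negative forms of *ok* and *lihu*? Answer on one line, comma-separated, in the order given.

The suffix is conditioned by the last vowel: -bu when the last vowel of the stem is a high vowel (*ohu*, *norit*); -ha when the last vowel of the stem is a non-high vowel (*toda*, *udot*).
The last vowel of *ok* is /o/, which is a non-high vowel, so the suffix is -ha, giving *okha*.
Since the last vowel of *lihu* is /u/ (a high vowel), it takes -bu, giving *lihubu*.

okha, lihubu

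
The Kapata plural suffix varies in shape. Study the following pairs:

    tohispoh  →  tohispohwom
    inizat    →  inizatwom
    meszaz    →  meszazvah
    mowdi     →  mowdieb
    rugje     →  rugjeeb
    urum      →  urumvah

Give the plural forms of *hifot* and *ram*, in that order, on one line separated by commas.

The alternation tracks the final sound of the stem — -wom when the stem ends in a voiceless consonant (*tohispoh*, *inizat*); -vah when the stem ends in a voiced consonant (*meszaz*, *urum*); -eb when the stem ends in a vowel (*mowdi*, *rugje*).
The final sound of *hifot* is /t/, which is a voiceless consonant, so the suffix is -wom, giving *hifotwom*.
Since the final sound of *ram* is /m/ (a voiced consonant), it takes -vah, giving *ramvah*.

hifotwom, ramvah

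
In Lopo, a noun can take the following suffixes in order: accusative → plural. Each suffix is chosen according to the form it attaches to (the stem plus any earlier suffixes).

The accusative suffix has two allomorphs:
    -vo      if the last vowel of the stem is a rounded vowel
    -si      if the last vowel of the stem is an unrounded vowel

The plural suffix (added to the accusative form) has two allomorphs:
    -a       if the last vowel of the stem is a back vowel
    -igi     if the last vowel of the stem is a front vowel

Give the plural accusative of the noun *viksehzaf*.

viksehzafsiigi

The last vowel of *viksehzaf* is /a/, which is an unrounded vowel, so the accusative suffix is -si, giving *viksehzafsi*.
The accusative form *viksehzafsi*: last vowel = /i/, a front vowel → -igi → *viksehzafsiigi*.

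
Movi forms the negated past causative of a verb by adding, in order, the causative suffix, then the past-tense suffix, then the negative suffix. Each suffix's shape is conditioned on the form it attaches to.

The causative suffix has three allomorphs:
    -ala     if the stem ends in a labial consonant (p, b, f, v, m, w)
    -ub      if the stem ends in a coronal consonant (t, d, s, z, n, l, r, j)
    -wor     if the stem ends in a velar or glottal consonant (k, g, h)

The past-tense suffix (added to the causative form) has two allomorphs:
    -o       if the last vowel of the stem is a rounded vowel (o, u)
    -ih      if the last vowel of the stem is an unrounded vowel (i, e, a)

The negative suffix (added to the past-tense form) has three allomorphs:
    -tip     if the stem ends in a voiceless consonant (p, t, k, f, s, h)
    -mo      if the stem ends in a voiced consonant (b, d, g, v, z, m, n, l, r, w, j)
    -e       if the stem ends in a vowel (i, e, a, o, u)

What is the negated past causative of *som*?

somalaihtip

The final consonant of *som* is /m/, which is labial, so the causative suffix is -ala, giving *somala*.
The last vowel of the causative form *somala* is /a/, which is an unrounded vowel, so the past-tense suffix is -ih, giving *somalaih*.
The past-tense form *somalaih*: final sound = /h/, a voiceless consonant → -tip → *somalaihtip*.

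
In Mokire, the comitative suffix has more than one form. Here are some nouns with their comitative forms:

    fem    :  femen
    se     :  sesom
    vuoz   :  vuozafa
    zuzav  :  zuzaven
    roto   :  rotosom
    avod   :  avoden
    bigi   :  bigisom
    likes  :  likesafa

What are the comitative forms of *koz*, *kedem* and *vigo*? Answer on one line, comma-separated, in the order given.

The suffix is conditioned by the final sound: -afa when the stem ends in a sibilant (*vuoz*, *likes*); -en when the stem ends in a non-sibilant consonant (*fem*, *zuzav*, *avod*); -som when the stem ends in a vowel (*se*, *roto*, *bigi*).
*koz* — final sound /z/ (a sibilant) → -afa → *kozafa*.
The final sound of *kedem* is /m/, which is a non-sibilant consonant, so the suffix is -en, giving *kedemen*.
*vigo* — final sound /o/ (a vowel) → -som → *vigosom*.

kozafa, kedemen, vigosom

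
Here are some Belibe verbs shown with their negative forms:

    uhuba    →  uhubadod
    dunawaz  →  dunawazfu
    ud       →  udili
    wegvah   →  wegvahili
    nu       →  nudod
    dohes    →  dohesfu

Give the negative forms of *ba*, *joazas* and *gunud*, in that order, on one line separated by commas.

Looking at the final sound of each stem: -fu when the stem ends in a sibilant (*dunawaz*, *dohes*); -ili when the stem ends in a non-sibilant consonant (*ud*, *wegvah*); -dod when the stem ends in a vowel (*uhuba*, *nu*).
The final sound of *ba* is /a/, which is a vowel, so the suffix is -dod, giving *badod*.
The final sound of *joazas* is /s/, which is a sibilant, so the suffix is -fu, giving *joazasfu*.
The final sound of *gunud* is /d/, which is a non-sibilant consonant, so the suffix is -ili, giving *gunudili*.

badod, joazasfu, gunudili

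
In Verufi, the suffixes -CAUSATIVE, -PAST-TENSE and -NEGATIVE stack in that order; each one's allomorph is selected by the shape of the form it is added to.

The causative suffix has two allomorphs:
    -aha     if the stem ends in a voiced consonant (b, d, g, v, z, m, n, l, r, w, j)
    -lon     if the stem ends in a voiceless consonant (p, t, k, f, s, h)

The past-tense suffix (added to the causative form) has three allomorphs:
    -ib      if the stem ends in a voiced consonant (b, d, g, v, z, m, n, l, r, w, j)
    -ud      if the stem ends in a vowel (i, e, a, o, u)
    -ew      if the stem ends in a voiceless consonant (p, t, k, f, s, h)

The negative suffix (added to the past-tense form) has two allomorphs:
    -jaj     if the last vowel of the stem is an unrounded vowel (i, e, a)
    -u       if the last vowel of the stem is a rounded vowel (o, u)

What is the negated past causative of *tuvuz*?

*tuvuz*: final consonant = /z/, voiced → -aha → *tuvuzaha*.
Since the final sound of the causative form *tuvuzaha* is /a/ (a vowel), it takes -ud, giving *tuvuzahaud*.
The past-tense form *tuvuzahaud* — last vowel /u/ (a rounded vowel) → -u → *tuvuzahaudu*.

tuvuzahaudu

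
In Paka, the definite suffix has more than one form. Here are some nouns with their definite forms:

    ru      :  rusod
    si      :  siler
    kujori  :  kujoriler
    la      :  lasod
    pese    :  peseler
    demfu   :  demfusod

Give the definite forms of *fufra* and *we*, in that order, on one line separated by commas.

fufrasod, weler

The suffix is conditioned by the last vowel: -ler when the last vowel of the stem is a front vowel (*si*, *kujori*, *pese*); -sod when the last vowel of the stem is a back vowel (*ru*, *la*, *demfu*).
*fufra*: last vowel = /a/, a back vowel → -sod → *fufrasod*.
Since the last vowel of *we* is /e/ (a front vowel), it takes -ler, giving *weler*.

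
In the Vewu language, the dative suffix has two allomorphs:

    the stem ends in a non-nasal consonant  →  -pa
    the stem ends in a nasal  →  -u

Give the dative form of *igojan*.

The final consonant of *igojan* is /n/, which is a nasal, so the suffix is -u, giving *igojanu*.

igojanu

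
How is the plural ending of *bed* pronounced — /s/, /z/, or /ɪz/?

The stem *bed* ends in a voiced non-sibilant sound.
The plural suffix surfaces as /ɪz/ after sibilants, /s/ after other voiceless consonants, and /z/ after other voiced sounds.
So the plural -s on *bed* is pronounced /z/.

/z/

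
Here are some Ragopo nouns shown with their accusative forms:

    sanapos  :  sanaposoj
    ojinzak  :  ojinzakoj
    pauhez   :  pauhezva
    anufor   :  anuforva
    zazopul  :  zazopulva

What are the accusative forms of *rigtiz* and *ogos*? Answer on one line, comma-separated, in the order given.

rigtizva, ogosoj

The suffix is conditioned by the final consonant: -oj when the stem ends in a voiceless consonant (*sanapos*, *ojinzak*); -va when the stem ends in a voiced consonant (*pauhez*, *anufor*, *zazopul*).
*rigtiz*: final consonant = /z/, voiced → -va → *rigtizva*.
Since the final consonant of *ogos* is /s/ (voiceless), it takes -oj, giving *ogosoj*.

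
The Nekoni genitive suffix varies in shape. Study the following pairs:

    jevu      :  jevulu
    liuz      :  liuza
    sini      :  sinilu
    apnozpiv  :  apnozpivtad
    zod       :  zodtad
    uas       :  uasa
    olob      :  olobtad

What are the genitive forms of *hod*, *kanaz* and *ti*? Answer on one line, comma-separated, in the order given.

The pattern is sibilance of the final sound: -a when the stem ends in a sibilant (*liuz*, *uas*); -tad when the stem ends in a non-sibilant consonant (*apnozpiv*, *zod*, *olob*); -lu when the stem ends in a vowel (*jevu*, *sini*).
Since the final sound of *hod* is /d/ (a non-sibilant consonant), it takes -tad, giving *hodtad*.
*kanaz* — final sound /z/ (a sibilant) → -a → *kanaza*.
The final sound of *ti* is /i/, which is a vowel, so the suffix is -lu, giving *tilu*.

hodtad, kanaza, tilu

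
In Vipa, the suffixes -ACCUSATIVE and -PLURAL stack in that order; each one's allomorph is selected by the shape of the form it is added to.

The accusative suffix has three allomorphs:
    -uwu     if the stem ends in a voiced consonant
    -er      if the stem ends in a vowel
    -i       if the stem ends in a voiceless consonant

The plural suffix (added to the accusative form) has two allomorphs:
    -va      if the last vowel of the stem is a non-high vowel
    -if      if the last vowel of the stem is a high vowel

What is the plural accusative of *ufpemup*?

Since the final sound of *ufpemup* is /p/ (a voiceless consonant), it takes -i, giving *ufpemupi*.
The last vowel of the accusative form *ufpemupi* is /i/, which is a high vowel, so the plural suffix is -if, giving *ufpemupiif*.

ufpemupiif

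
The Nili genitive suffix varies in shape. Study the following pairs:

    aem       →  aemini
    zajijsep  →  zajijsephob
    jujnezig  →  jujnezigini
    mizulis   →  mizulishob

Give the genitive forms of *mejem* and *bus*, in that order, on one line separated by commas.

Looking at the final consonant of each stem: -hob when the stem ends in a voiceless consonant (*zajijsep*, *mizulis*); -ini when the stem ends in a voiced consonant (*aem*, *jujnezig*).
The final consonant of *mejem* is /m/, which is voiced, so the suffix is -ini, giving *mejemini*.
Since the final consonant of *bus* is /s/ (voiceless), it takes -hob, giving *bushob*.

mejemini, bushob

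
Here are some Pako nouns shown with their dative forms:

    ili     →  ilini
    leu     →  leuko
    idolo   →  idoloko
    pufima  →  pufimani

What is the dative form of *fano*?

The pattern is rounding harmony: -ko when the last vowel of the stem is a rounded vowel (*leu*, *idolo*); -ni when the last vowel of the stem is an unrounded vowel (*ili*, *pufima*).
*fano*: last vowel = /o/, a rounded vowel → -ko → *fanoko*.

fanoko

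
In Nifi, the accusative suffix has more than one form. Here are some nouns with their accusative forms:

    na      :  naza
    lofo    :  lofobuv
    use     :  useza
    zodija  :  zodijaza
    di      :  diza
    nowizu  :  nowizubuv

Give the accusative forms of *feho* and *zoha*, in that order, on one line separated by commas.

fehobuv, zohaza

The suffix is conditioned by the last vowel: -buv when the last vowel of the stem is a rounded vowel (*lofo*, *nowizu*); -za when the last vowel of the stem is an unrounded vowel (*na*, *use*, *zodija*, *di*).
Since the last vowel of *feho* is /o/ (a rounded vowel), it takes -buv, giving *fehobuv*.
*zoha*: last vowel = /a/, an unrounded vowel → -za → *zohaza*.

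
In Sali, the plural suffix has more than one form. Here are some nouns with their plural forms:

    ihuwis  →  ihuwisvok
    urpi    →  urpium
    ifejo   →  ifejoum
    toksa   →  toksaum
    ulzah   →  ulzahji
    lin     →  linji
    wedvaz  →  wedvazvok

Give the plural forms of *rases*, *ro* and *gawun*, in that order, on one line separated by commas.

rasesvok, roum, gawunji

Looking at the final sound of each stem: -vok when the stem ends in a sibilant (*ihuwis*, *wedvaz*); -ji when the stem ends in a non-sibilant consonant (*ulzah*, *lin*); -um when the stem ends in a vowel (*urpi*, *ifejo*, *toksa*).
*rases* — final sound /s/ (a sibilant) → -vok → *rasesvok*.
The final sound of *ro* is /o/, which is a vowel, so the suffix is -um, giving *roum*.
*gawun* — final sound /n/ (a non-sibilant consonant) → -ji → *gawunji*.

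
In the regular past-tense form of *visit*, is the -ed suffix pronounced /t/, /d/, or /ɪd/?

/ɪd/

The stem *visit* ends in /t/ or /d/.
The -ed suffix is realized as /ɪd/ after /t, d/; as /t/ after other voiceless consonants; and as /d/ after other voiced sounds.
So -ed on *visit* is pronounced /ɪd/.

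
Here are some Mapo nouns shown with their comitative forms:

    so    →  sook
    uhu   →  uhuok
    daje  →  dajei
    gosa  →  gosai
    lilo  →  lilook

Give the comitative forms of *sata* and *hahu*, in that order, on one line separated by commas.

The pattern is rounding harmony: -ok when the last vowel of the stem is a rounded vowel (*so*, *uhu*, *lilo*); -i when the last vowel of the stem is an unrounded vowel (*daje*, *gosa*).
*sata*: last vowel = /a/, an unrounded vowel → -i → *satai*.
The last vowel of *hahu* is /u/, which is a rounded vowel, so the suffix is -ok, giving *hahuok*.

satai, hahuok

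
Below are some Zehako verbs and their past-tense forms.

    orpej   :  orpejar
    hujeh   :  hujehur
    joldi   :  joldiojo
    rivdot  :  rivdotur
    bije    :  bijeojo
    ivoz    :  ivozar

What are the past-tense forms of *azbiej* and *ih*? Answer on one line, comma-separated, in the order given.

azbiejar, ihur

The alternation tracks the final sound of the stem — -ur when the stem ends in a voiceless consonant (*hujeh*, *rivdot*); -ar when the stem ends in a voiced consonant (*orpej*, *ivoz*); -ojo when the stem ends in a vowel (*joldi*, *bije*).
The final sound of *azbiej* is /j/, which is a voiced consonant, so the suffix is -ar, giving *azbiejar*.
*ih* — final sound /h/ (a voiceless consonant) → -ur → *ihur*.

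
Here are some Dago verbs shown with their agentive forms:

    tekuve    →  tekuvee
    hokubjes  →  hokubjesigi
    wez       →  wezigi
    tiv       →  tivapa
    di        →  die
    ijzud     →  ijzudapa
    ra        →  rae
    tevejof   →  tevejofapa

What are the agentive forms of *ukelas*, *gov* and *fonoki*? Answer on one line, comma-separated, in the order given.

Looking at the final sound of each stem: -igi when the stem ends in a sibilant (*hokubjes*, *wez*); -apa when the stem ends in a non-sibilant consonant (*tiv*, *ijzud*, *tevejof*); -e when the stem ends in a vowel (*tekuve*, *di*, *ra*).
The final sound of *ukelas* is /s/, which is a sibilant, so the suffix is -igi, giving *ukelasigi*.
*gov*: final sound = /v/, a non-sibilant consonant → -apa → *govapa*.
The final sound of *fonoki* is /i/, which is a vowel, so the suffix is -e, giving *fonokie*.

ukelasigi, govapa, fonokie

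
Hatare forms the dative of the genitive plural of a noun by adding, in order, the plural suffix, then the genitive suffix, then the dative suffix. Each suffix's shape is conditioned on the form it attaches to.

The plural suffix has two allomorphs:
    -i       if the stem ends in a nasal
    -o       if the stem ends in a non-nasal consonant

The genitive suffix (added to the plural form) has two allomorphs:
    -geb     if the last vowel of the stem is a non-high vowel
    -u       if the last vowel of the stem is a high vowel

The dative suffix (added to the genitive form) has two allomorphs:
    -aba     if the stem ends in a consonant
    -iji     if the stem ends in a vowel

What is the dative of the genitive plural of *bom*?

bomiuiji

*bom*: final consonant = /m/, a nasal → -i → *bomi*.
The last vowel of the plural form *bomi* is /i/, which is a high vowel, so the genitive suffix is -u, giving *bomiu*.
The final sound of the genitive form *bomiu* is /u/, which is a vowel, so the dative suffix is -iji, giving *bomiuiji*.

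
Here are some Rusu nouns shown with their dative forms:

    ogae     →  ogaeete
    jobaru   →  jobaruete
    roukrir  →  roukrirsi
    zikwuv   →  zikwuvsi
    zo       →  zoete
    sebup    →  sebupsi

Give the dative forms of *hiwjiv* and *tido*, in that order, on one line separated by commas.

The suffix is conditioned by the final sound: -si when the stem ends in a consonant (*roukrir*, *zikwuv*, *sebup*); -ete when the stem ends in a vowel (*ogae*, *jobaru*, *zo*).
Since the final sound of *hiwjiv* is /v/ (a consonant), it takes -si, giving *hiwjivsi*.
*tido* — final sound /o/ (a vowel) → -ete → *tidoete*.

hiwjivsi, tidoete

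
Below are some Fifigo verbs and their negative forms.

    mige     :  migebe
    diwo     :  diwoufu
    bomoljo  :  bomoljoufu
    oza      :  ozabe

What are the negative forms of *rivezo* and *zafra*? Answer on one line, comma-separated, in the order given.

The pattern is rounding harmony: -ufu when the last vowel of the stem is a rounded vowel (*diwo*, *bomoljo*); -be when the last vowel of the stem is an unrounded vowel (*mige*, *oza*).
*rivezo* — last vowel /o/ (a rounded vowel) → -ufu → *rivezoufu*.
Since the last vowel of *zafra* is /a/ (an unrounded vowel), it takes -be, giving *zafrabe*.

rivezoufu, zafrabe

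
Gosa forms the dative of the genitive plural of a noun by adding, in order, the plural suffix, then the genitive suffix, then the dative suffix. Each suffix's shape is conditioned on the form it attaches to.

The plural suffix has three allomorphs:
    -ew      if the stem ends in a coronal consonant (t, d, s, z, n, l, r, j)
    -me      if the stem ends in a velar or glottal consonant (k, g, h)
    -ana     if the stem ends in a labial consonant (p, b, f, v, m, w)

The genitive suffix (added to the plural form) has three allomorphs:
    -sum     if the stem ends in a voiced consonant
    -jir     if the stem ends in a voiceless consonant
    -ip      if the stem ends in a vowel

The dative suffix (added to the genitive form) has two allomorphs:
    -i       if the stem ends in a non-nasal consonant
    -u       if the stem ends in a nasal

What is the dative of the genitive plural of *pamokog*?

pamokogmeipi

*pamokog*: final consonant = /g/, velar/glottal → -me → *pamokogme*.
The plural form *pamokogme* — final sound /e/ (a vowel) → -ip → *pamokogmeip*.
Since the final consonant of the genitive form *pamokogmeip* is /p/ (non-nasal), it takes -i, giving *pamokogmeipi*.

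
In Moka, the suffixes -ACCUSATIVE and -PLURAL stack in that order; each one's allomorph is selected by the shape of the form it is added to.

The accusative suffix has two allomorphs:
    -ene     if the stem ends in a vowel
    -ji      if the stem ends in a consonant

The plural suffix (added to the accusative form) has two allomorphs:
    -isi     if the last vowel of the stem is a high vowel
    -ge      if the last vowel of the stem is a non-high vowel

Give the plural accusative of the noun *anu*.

The final sound of *anu* is /u/, which is a vowel, so the accusative suffix is -ene, giving *anuene*.
The accusative form *anuene*: last vowel = /e/, a non-high vowel → -ge → *anuenege*.

anuenege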